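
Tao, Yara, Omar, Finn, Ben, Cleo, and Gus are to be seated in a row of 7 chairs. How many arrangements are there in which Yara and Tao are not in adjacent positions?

Of the 7! = 5040 arrangements, those with Yara and Tao adjacent number 2 × 6! = 1440 (treat the pair as a block with 2 internal orders).
So 5040 − 1440 = 3600 arrangements keep them apart.

3600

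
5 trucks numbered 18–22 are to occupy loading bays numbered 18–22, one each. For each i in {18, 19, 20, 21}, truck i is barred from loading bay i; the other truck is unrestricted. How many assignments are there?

53

Let Aᵢ (for 18 ≤ i ≤ 21) be the placements that put truck i in its forbidden loading bay. Any j of these fix j positions, leaving (5−j)! ways to fill the rest, and there are C(4,j) ways to pick which j.
By inclusion–exclusion, the number of valid placements is Σ_{j=0}^{4} (−1)^j C(4,j)·(5−j)!.
Computing: 120 − 96 + 36 − 8 + 1 = 53.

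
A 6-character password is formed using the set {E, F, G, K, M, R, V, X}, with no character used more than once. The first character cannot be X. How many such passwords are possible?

The first character has 8−1 = 7 choices (anything except X).
The remaining 5 characters are filled from the other 7 symbols without repetition: 7 × 6 × 5 × 4 × 3 = 2520.
Total: 7 × 2520 = 17640.

17640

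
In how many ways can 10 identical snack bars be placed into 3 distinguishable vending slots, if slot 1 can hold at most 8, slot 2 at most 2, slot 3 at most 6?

Without the upper bounds there are C(12,2) = 66 ways to split 10 among 3 vending slots.
Subtract solutions that violate a single cap (substitute x_i' = x_i − (cap_i+1)): x_1 ≥ 9 gives C(3,2) = 3; x_2 ≥ 3 gives C(9,2) = 36; x_3 ≥ 7 gives C(5,2) = 10. Together 49.
Add back pairs where two caps are both exceeded: 0 + 0 + 1 = 1.
By inclusion–exclusion the count is 66 − 49 + 1 = 18.

18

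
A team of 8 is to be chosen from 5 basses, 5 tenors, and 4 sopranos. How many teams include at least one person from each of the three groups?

Total 8-person selections from all 14: C(14,8) = 3003.
Subtract selections that omit an entire group: no basses → C(9,8) = 9; no tenors → C(9,8) = 9; no sopranos → C(10,8) = 45.
Add back selections omitting two groups (i.e. drawn from a single group): C(5,8) + C(5,8) + C(4,8) = 0.
By inclusion–exclusion: 3003 − 63 + 0 = 2940.

2940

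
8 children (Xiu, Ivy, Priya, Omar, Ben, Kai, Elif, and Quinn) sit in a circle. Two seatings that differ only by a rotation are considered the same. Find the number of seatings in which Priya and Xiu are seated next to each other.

1440

Treat {Priya, Xiu} as one unit (2 internal orders) and seat the resulting 7 units around the table: (6)! circular arrangements.
So 2 × (6)! = 2 × 720 = 1440.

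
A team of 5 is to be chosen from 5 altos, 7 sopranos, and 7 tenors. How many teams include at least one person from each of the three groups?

8085

With no constraint there are C(19,5) = 11628 possible selections.
Selections missing a whole group: no altos → C(14,5) = 2002; no sopranos → C(12,5) = 792; no tenors → C(12,5) = 792.
Add back selections omitting two groups (i.e. drawn from a single group): C(5,5) + C(7,5) + C(7,5) = 43.
By inclusion–exclusion: 11628 − 3586 + 43 = 8085.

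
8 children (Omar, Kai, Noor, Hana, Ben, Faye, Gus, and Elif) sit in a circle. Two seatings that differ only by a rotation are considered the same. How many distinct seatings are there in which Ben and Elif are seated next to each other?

1440

Treat {Ben, Elif} as one unit (2 internal orders) and seat the resulting 7 units around the table: (6)! circular arrangements.
So 2 × (6)! = 2 × 720 = 1440.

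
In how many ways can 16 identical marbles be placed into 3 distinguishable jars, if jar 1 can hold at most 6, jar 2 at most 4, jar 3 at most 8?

Without the upper bounds there are C(18,2) = 153 ways to split 16 among 3 jars.
Subtract solutions that violate a single cap (substitute x_i' = x_i − (cap_i+1)): x_1 ≥ 7 gives C(11,2) = 55; x_2 ≥ 5 gives C(13,2) = 78; x_3 ≥ 9 gives C(9,2) = 36. Together 169.
Add back pairs where two caps are both exceeded: 15 + 1 + 6 = 22.
By inclusion–exclusion the count is 153 − 169 + 22 = 6.

6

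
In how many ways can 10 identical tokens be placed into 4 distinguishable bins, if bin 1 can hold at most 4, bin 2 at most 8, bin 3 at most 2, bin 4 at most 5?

Without the upper bounds there are C(13,3) = 286 ways to split 10 among 4 bins.
Subtract solutions that violate a single cap (substitute x_i' = x_i − (cap_i+1)): x_1 ≥ 5 gives C(8,3) = 56; x_2 ≥ 9 gives C(4,3) = 4; x_3 ≥ 3 gives C(10,3) = 120; x_4 ≥ 6 gives C(7,3) = 35. Together 215.
Add back pairs where two caps are both exceeded: 0 + 10 + 0 + 0 + 0 + 4 = 14.
By inclusion–exclusion the count is 286 − 215 + 14 = 85.

85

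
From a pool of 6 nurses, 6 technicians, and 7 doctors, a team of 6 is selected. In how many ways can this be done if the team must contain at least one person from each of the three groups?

22785

Unrestricted: C(19,6) = 27132 ways to pick any 6 of the 19.
Selections missing a whole group: no nurses → C(13,6) = 1716; no technicians → C(13,6) = 1716; no doctors → C(12,6) = 924.
Add back selections omitting two groups (i.e. drawn from a single group): C(6,6) + C(6,6) + C(7,6) = 9.
By inclusion–exclusion: 27132 − 4356 + 9 = 22785.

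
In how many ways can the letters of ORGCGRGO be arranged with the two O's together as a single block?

420

Treat the 2 copies of O as a single block. The multiset to arrange is then {OO, C, G, G, G, R, R}, 7 items in all.
That gives (7)!/(3!·2!) = 420 arrangements.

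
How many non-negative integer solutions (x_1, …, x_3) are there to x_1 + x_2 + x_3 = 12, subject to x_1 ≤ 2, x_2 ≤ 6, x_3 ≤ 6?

Without the upper bounds there are C(14,2) = 91 ways to split 12 among 3 variables.
Subtract solutions that violate a single cap (substitute x_i' = x_i − (cap_i+1)): x_1 ≥ 3 gives C(11,2) = 55; x_2 ≥ 7 gives C(7,2) = 21; x_3 ≥ 7 gives C(7,2) = 21. Together 97.
Add back pairs where two caps are both exceeded: 6 + 6 + 0 = 12.
By inclusion–exclusion the count is 91 − 97 + 12 = 6.

6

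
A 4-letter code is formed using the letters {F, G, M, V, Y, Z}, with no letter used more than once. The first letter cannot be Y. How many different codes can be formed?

The first letter has 6−1 = 5 choices (anything except Y).
The remaining 3 letters are filled from the other 5 symbols without repetition: 5 × 4 × 3 = 60.
Total: 5 × 60 = 300.

300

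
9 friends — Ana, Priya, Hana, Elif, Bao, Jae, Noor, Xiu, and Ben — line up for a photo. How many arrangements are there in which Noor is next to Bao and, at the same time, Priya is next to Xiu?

Treat {Noor,Bao} as one block (2 orders) and {Priya,Xiu} as another (2 orders).
That leaves 7 units to arrange: 2 × 2 × 7! = 4 × 5040 = 20160.

20160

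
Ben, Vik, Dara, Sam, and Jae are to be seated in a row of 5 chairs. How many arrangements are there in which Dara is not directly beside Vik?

There are 5! = 120 arrangements in all. If Dara and Vik are adjacent, merging them into one block gives 2·(4)! = 48 arrangements.
So 120 − 48 = 72 arrangements keep them apart.

72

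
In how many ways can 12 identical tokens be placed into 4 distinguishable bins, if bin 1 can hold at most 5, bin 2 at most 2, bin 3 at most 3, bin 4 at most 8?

Ignoring the caps, the number of non-negative solutions to x_1+…+x_4 = 12 is C(15,3) = 455.
Subtract solutions that violate a single cap (substitute x_i' = x_i − (cap_i+1)): x_1 ≥ 6 gives C(9,3) = 84; x_2 ≥ 3 gives C(12,3) = 220; x_3 ≥ 4 gives C(11,3) = 165; x_4 ≥ 9 gives C(6,3) = 20. Together 489.
Add back pairs where two caps are both exceeded: 20 + 10 + 0 + 56 + 1 + 0 = 87.
By inclusion–exclusion the count is 455 − 489 + 87 = 53.

53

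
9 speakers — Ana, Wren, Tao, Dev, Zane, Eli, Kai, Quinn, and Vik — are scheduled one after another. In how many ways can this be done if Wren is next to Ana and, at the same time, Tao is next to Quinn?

20160

Treat {Wren,Ana} as one block (2 orders) and {Tao,Quinn} as another (2 orders).
That leaves 7 units to arrange: 2 × 2 × 7! = 4 × 5040 = 20160.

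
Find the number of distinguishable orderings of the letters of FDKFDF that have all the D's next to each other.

20

Treat the 2 copies of D as a single block. The multiset to arrange is then {DD, F, F, F, K}, 5 items in all.
That gives (5)!/(3!) = 20 arrangements.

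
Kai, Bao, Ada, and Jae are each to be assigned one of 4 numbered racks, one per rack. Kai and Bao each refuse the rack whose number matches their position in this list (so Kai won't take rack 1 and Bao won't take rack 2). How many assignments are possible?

14

Let Aᵢ (for i ∈ {1, 2}) be the placements that put person i in their forbidden rack. Any j of these fix j positions, leaving (4−j)! ways to fill the rest, and there are C(2,j) ways to pick which j.
By inclusion–exclusion, the number of valid placements is Σ_{j=0}^{2} (−1)^j C(2,j)·(4−j)!.
Computing: 24 − 12 + 2 = 14.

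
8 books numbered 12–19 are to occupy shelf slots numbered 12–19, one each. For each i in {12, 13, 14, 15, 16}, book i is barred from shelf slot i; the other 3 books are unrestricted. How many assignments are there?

21234

Let Aᵢ (for 12 ≤ i ≤ 16) be the placements that put book i in its forbidden shelf slot. Any j of these fix j positions, leaving (8−j)! ways to fill the rest, and there are C(5,j) ways to pick which j.
By inclusion–exclusion, the number of valid placements is Σ_{j=0}^{5} (−1)^j C(5,j)·(8−j)!.
Computing: 40320 − 25200 + 7200 − 1200 + 120 − 6 = 21234.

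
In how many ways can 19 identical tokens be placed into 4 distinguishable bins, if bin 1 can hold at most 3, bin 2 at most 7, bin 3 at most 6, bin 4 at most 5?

Without the upper bounds there are C(22,3) = 1540 ways to split 19 among 4 bins.
Subtract solutions that violate a single cap (substitute x_i' = x_i − (cap_i+1)): x_1 ≥ 4 gives C(18,3) = 816; x_2 ≥ 8 gives C(14,3) = 364; x_3 ≥ 7 gives C(15,3) = 455; x_4 ≥ 6 gives C(16,3) = 560. Together 2195.
Add back pairs where two caps are both exceeded: 120 + 165 + 220 + 35 + 56 + 84 = 680.
Subtract triples: 1 + 4 + 10 + 0 = 15.
By inclusion–exclusion the count is 1540 − 2195 + 680 − 15 = 10.

10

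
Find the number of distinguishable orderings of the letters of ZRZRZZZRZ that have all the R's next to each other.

Treat the 3 copies of R as a single block. The multiset to arrange is then {RRR, Z, Z, Z, Z, Z, Z}, 7 items in all.
That gives (7)!/(6!) = 7 arrangements.

7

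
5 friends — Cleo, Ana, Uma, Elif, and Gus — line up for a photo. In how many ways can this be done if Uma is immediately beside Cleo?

48

Place the 3 others and the Uma-Cleo pair as 4 objects in a line; the pair has 2 internal arrangements.
That gives 2 × 4! = 2 × 24 = 48.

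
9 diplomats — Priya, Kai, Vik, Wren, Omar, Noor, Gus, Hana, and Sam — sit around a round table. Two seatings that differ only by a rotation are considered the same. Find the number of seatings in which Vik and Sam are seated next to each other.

10080

Treat {Vik, Sam} as one unit (2 internal orders) and seat the resulting 8 units around the table: (7)! circular arrangements.
So 2 × (7)! = 2 × 5040 = 10080.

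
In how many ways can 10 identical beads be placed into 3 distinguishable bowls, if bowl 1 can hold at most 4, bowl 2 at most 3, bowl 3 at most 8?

By stars and bars, unrestricted non-negative solutions to x_1+…+x_3 = 10 number C(10+2,2) = 66.
Subtract solutions that violate a single cap (substitute x_i' = x_i − (cap_i+1)): x_1 ≥ 5 gives C(7,2) = 21; x_2 ≥ 4 gives C(8,2) = 28; x_3 ≥ 9 gives C(3,2) = 3. Together 52.
Add back pairs where two caps are both exceeded: 3 + 0 + 0 = 3.
By inclusion–exclusion the count is 66 − 52 + 3 = 17.

17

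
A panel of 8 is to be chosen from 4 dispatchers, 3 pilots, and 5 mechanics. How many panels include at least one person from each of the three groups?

485

Unrestricted: C(12,8) = 495 ways to pick any 8 of the 12.
Subtract selections that omit an entire group: no dispatchers → C(8,8) = 1; no pilots → C(9,8) = 9; no mechanics → C(7,8) = 0.
Add back selections omitting two groups (i.e. drawn from a single group): C(4,8) + C(3,8) + C(5,8) = 0.
By inclusion–exclusion: 495 − 10 + 0 = 485.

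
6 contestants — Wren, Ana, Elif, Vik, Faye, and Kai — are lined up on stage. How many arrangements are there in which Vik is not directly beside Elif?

There are 6! = 720 arrangements in all. If Vik and Elif are adjacent, merging them into one block gives 2·(5)! = 240 arrangements.
Complementary counting: 720 − 240 = 480.

480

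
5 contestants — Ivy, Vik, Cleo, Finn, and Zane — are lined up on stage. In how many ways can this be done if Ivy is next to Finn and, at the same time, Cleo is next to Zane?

24

Treat {Ivy,Finn} as one block (2 orders) and {Cleo,Zane} as another (2 orders).
That leaves 3 units to arrange: 2 × 2 × 3! = 4 × 6 = 24.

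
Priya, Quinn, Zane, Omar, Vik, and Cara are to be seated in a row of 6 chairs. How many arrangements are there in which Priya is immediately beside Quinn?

240

Place the 4 others and the Priya-Quinn pair as 5 objects in a line; the pair has 2 internal arrangements.
So the count is 2·(5)! = 240.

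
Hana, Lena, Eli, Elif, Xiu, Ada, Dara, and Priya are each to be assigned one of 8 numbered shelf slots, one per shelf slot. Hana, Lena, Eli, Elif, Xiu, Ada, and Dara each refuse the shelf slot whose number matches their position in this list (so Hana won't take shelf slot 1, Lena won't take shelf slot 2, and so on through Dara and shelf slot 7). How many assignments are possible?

16687

Let Aᵢ (for 1 ≤ i ≤ 7) be the placements that put person i in their forbidden shelf slot. Any j of these fix j positions, leaving (8−j)! ways to fill the rest, and there are C(7,j) ways to pick which j.
By inclusion–exclusion, the number of valid placements is Σ_{j=0}^{7} (−1)^j C(7,j)·(8−j)!.
Computing: 40320 − 35280 + 15120 − 4200 + 840 − 126 + 14 − 1 = 16687.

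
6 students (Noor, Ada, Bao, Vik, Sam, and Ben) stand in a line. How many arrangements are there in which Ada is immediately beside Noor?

Place the 4 others and the Ada-Noor pair as 5 objects in a line; the pair has 2 internal arrangements.
So the count is 2·(5)! = 240.

240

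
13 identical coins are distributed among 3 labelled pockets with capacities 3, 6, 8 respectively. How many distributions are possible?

Ignoring the caps, the number of non-negative solutions to x_1+…+x_3 = 13 is C(15,2) = 105.
Subtract solutions that violate a single cap (substitute x_i' = x_i − (cap_i+1)): x_1 ≥ 4 gives C(11,2) = 55; x_2 ≥ 7 gives C(8,2) = 28; x_3 ≥ 9 gives C(6,2) = 15. Together 98.
Add back pairs where two caps are both exceeded: 6 + 1 + 0 = 7.
By inclusion–exclusion the count is 105 − 98 + 7 = 14.

14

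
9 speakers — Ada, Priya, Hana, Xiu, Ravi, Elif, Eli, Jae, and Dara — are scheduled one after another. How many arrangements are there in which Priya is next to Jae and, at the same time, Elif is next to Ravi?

Treat {Priya,Jae} as one block (2 orders) and {Elif,Ravi} as another (2 orders).
That leaves 7 units to arrange: 2 × 2 × 7! = 4 × 5040 = 20160.

20160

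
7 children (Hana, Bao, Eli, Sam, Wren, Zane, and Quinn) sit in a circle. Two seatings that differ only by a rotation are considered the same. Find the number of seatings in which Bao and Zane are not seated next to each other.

480

Without the restriction there are (6)! = 720 seatings.
Those with Bao next to Zane: fuse the pair into one unit and seat 6 units around a circle — 2·(5)! = 240.
Subtracting, 720 − 240 = 480.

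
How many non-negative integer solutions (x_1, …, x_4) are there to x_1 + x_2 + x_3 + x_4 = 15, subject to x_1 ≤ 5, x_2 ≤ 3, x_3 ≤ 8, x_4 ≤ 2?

19

Without the upper bounds there are C(18,3) = 816 ways to split 15 among 4 variables.
Subtract solutions that violate a single cap (substitute x_i' = x_i − (cap_i+1)): x_1 ≥ 6 gives C(12,3) = 220; x_2 ≥ 4 gives C(14,3) = 364; x_3 ≥ 9 gives C(9,3) = 84; x_4 ≥ 3 gives C(15,3) = 455. Together 1123.
Add back pairs where two caps are both exceeded: 56 + 1 + 84 + 10 + 165 + 20 = 336.
Subtract triples: 0 + 10 + 0 + 0 = 10.
By inclusion–exclusion the count is 816 − 1123 + 336 − 10 = 19.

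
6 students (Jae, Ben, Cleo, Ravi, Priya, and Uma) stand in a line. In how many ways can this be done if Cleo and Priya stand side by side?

Place the 4 others and the Cleo-Priya pair as 5 objects in a line; the pair has 2 internal arrangements.
So the count is 2·(5)! = 240.

240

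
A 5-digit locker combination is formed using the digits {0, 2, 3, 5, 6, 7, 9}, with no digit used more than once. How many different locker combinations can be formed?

Choose and order 5 of the 7 symbols: the first digit has 7 options, the next 6, and so on down to 3.
That product is 7 × 6 × 5 × 4 × 3 = 2520.

2520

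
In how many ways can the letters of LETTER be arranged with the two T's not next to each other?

120

There are 6!/(2!·2!) = 180 arrangements of LETTER in total.
If the two T's are adjacent, glue them into one block, leaving 5 items to arrange: (5)!/(2!) = 60 ways.
Hence 180 − 60 = 120.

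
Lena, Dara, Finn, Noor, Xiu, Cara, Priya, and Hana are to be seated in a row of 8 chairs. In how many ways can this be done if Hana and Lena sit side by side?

10080

Glue Hana and Lena into one block (2 internal orders), leaving 7 units to arrange in a row.
So the count is 2·(7)! = 10080.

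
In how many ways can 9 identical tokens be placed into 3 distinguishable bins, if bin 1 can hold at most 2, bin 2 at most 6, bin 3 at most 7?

18

Ignoring the caps, the number of non-negative solutions to x_1+…+x_3 = 9 is C(11,2) = 55.
Subtract solutions that violate a single cap (substitute x_i' = x_i − (cap_i+1)): x_1 ≥ 3 gives C(8,2) = 28; x_2 ≥ 7 gives C(4,2) = 6; x_3 ≥ 8 gives C(3,2) = 3. Together 37.
No two caps can be exceeded simultaneously, so the pair terms are all 0.
By inclusion–exclusion the count is 55 − 37 + 0 = 18.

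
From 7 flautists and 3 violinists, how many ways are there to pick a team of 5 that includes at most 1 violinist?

126

Split by how many violinists are chosen (0 through 1).
Sum: C(3,0)·C(7,5) + C(3,1)·C(7,4) = 21 + 105 = 126.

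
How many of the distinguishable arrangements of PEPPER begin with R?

Fix R in the first position and arrange the remaining 5 letters.
Those 5 letters have E appearing twice and P appearing 3 times, giving (5)!/(3!·2!) = 10.

10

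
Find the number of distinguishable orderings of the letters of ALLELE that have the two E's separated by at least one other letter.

There are 6!/(3!·2!) = 60 arrangements of ALLELE in total.
If the two E's are adjacent, glue them into one block, leaving 5 items to arrange: (5)!/(3!) = 20 ways.
Subtracting, 60 − 20 = 40 arrangements keep the E's apart.

40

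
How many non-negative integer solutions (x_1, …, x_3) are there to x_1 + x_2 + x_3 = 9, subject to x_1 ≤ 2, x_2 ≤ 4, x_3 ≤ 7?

Without the upper bounds there are C(11,2) = 55 ways to split 9 among 3 variables.
Subtract solutions that violate a single cap (substitute x_i' = x_i − (cap_i+1)): x_1 ≥ 3 gives C(8,2) = 28; x_2 ≥ 5 gives C(6,2) = 15; x_3 ≥ 8 gives C(3,2) = 3. Together 46.
Add back pairs where two caps are both exceeded: 3 + 0 + 0 = 3.
By inclusion–exclusion the count is 55 − 46 + 3 = 12.

12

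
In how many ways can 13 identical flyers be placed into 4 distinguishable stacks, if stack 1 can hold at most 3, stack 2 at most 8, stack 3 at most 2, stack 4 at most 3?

19

Ignoring the caps, the number of non-negative solutions to x_1+…+x_4 = 13 is C(16,3) = 560.
Subtract solutions that violate a single cap (substitute x_i' = x_i − (cap_i+1)): x_1 ≥ 4 gives C(12,3) = 220; x_2 ≥ 9 gives C(7,3) = 35; x_3 ≥ 3 gives C(13,3) = 286; x_4 ≥ 4 gives C(12,3) = 220. Together 761.
Add back pairs where two caps are both exceeded: 1 + 84 + 56 + 4 + 1 + 84 = 230.
Subtract triples: 0 + 0 + 10 + 0 = 10.
By inclusion–exclusion the count is 560 − 761 + 230 − 10 = 19.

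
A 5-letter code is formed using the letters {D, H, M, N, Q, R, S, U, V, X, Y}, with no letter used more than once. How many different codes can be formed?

55440

With no repetition, fill the 5 letters in order: 11 choices, then 10, down to 7.
11 × 10 × 9 × 8 × 7 = 55440.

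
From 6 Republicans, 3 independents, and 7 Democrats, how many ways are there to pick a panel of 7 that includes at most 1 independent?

Split by how many independents are chosen (0 through 1).
Sum: C(3,0)·C(13,7) + C(3,1)·C(13,6) = 1716 + 5148 = 6864.

6864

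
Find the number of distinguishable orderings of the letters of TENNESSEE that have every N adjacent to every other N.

Treat the 2 copies of N as a single block. The multiset to arrange is then {NN, E, E, E, E, S, S, T}, 8 items in all.
That gives (8)!/(4!·2!) = 840 arrangements.

840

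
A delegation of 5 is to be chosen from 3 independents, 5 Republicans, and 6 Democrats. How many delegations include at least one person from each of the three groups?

Total 5-person selections from all 14: C(14,5) = 2002.
Selections missing a whole group: no independents → C(11,5) = 462; no Republicans → C(9,5) = 126; no Democrats → C(8,5) = 56.
Add back selections omitting two groups (i.e. drawn from a single group): C(3,5) + C(5,5) + C(6,5) = 7.
By inclusion–exclusion: 2002 − 644 + 7 = 1365.

1365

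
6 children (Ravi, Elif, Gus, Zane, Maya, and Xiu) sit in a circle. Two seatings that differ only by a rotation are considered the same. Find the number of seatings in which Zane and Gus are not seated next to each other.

72

Without the restriction there are (5)! = 120 seatings.
Those with Zane next to Gus: fuse the pair into one unit and seat 5 units around a circle — 2·(4)! = 48.
Subtracting, 120 − 48 = 72.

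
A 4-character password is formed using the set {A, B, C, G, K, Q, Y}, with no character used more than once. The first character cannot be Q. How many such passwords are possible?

The first character has 7−1 = 6 choices (anything except Q).
The remaining 3 characters are filled from the other 6 symbols without repetition: 6 × 5 × 4 = 120.
Total: 6 × 120 = 720.

720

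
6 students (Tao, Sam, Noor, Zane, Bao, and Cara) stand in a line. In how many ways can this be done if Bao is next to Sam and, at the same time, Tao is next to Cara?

Treat {Bao,Sam} as one block (2 orders) and {Tao,Cara} as another (2 orders).
That leaves 4 units to arrange: 2 × 2 × 4! = 4 × 24 = 96.

96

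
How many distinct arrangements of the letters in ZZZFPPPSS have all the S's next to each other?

Treat the 2 copies of S as a single block. The multiset to arrange is then {SS, F, P, P, P, Z, Z, Z}, 8 items in all.
That gives (8)!/(3!·3!) = 1120 arrangements.

1120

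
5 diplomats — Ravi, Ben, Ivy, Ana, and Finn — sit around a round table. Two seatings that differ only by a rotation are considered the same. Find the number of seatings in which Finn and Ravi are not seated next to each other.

Without the restriction there are (4)! = 24 seatings.
Seatings with Finn beside Ravi: treat them as a block with 2 internal orders, giving 2 × (3)! = 12.
Subtracting, 24 − 12 = 12.

12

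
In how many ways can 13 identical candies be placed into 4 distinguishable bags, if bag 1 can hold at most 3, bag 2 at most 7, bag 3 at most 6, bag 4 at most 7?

162

Without the upper bounds there are C(16,3) = 560 ways to split 13 among 4 bags.
Subtract solutions that violate a single cap (substitute x_i' = x_i − (cap_i+1)): x_1 ≥ 4 gives C(12,3) = 220; x_2 ≥ 8 gives C(8,3) = 56; x_3 ≥ 7 gives C(9,3) = 84; x_4 ≥ 8 gives C(8,3) = 56. Together 416.
Add back pairs where two caps are both exceeded: 4 + 10 + 4 + 0 + 0 + 0 = 18.
By inclusion–exclusion the count is 560 − 416 + 18 = 162.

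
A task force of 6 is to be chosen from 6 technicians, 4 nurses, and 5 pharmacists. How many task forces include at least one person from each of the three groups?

4250

With no constraint there are C(15,6) = 5005 possible selections.
Selections missing a whole group: no technicians → C(9,6) = 84; no nurses → C(11,6) = 462; no pharmacists → C(10,6) = 210.
Add back selections omitting two groups (i.e. drawn from a single group): C(6,6) + C(4,6) + C(5,6) = 1.
By inclusion–exclusion: 5005 − 756 + 1 = 4250.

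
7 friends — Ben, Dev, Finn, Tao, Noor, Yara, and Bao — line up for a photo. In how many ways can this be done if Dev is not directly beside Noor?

3600

Of the 7! = 5040 arrangements, those with Dev and Noor adjacent number 2 × 6! = 1440 (treat the pair as a block with 2 internal orders).
So 5040 − 1440 = 3600 arrangements keep them apart.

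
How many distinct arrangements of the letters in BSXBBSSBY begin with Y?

Fix Y in the first position and arrange the remaining 8 letters.
Those 8 letters have B appearing 4 times and S appearing 3 times, giving (8)!/(4!·3!) = 280.

280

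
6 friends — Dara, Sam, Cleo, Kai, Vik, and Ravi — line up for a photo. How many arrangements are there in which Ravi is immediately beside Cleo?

240

Treat {Ravi, Cleo} as a single unit. There are 5 units to order, and the pair itself can be ordered 2 ways.
So the count is 2·(5)! = 240.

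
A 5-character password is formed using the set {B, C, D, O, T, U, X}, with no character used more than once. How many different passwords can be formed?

2520

Choose and order 5 of the 7 symbols: the first character has 7 options, the next 6, and so on down to 3.
That product is 7 × 6 × 5 × 4 × 3 = 2520.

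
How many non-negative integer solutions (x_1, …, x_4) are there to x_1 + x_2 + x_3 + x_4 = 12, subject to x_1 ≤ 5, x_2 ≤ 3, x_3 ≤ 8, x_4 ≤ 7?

Ignoring the caps, the number of non-negative solutions to x_1+…+x_4 = 12 is C(15,3) = 455.
Subtract solutions that violate a single cap (substitute x_i' = x_i − (cap_i+1)): x_1 ≥ 6 gives C(9,3) = 84; x_2 ≥ 4 gives C(11,3) = 165; x_3 ≥ 9 gives C(6,3) = 20; x_4 ≥ 8 gives C(7,3) = 35. Together 304.
Add back pairs where two caps are both exceeded: 10 + 0 + 0 + 0 + 1 + 0 = 11.
By inclusion–exclusion the count is 455 − 304 + 11 = 162.

162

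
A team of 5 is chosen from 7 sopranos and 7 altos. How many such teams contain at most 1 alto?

Split by how many altos are chosen (0 through 1).
Sum: C(7,0)·C(7,5) + C(7,1)·C(7,4) = 21 + 245 = 266.

266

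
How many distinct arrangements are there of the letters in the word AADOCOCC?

AADOCOCC has 8 letters with A appearing twice, C appearing 3 times, and O appearing twice.
The number of distinct arrangements is 8!/(3!·2!·2!) = 40320/24 = 1680.

1680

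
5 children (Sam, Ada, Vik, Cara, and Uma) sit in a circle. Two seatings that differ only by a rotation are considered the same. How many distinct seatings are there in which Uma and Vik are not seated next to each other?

Without the restriction there are (4)! = 24 seatings.
Those with Uma next to Vik: fuse the pair into one unit and seat 4 units around a circle — 2·(3)! = 12.
Subtracting, 24 − 12 = 12.

12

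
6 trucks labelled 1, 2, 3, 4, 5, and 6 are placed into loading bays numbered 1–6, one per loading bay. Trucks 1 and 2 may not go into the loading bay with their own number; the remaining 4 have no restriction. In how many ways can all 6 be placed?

504

Let Aᵢ (for i ∈ {1, 2}) be the placements that put truck i in its forbidden loading bay. Any j of these fix j positions, leaving (6−j)! ways to fill the rest, and there are C(2,j) ways to pick which j.
By inclusion–exclusion, the number of valid placements is Σ_{j=0}^{2} (−1)^j C(2,j)·(6−j)!.
Computing: 720 − 240 + 24 = 504.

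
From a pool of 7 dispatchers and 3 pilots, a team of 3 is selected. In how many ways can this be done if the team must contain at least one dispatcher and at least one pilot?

84

Total 3-person selections from all 10: C(10,3) = 120.
Subtract selections that omit an entire group: no dispatchers → C(3,3) = 1; no pilots → C(7,3) = 35.
Both groups omitted at once is impossible, so 120 − 36 = 84.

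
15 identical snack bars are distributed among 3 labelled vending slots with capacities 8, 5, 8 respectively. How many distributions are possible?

27

Without the upper bounds there are C(17,2) = 136 ways to split 15 among 3 vending slots.
Subtract solutions that violate a single cap (substitute x_i' = x_i − (cap_i+1)): x_1 ≥ 9 gives C(8,2) = 28; x_2 ≥ 6 gives C(11,2) = 55; x_3 ≥ 9 gives C(8,2) = 28. Together 111.
Add back pairs where two caps are both exceeded: 1 + 0 + 1 = 2.
By inclusion–exclusion the count is 136 − 111 + 2 = 27.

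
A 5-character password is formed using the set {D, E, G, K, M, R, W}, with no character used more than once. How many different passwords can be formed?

Choose and order 5 of the 7 symbols: the first character has 7 options, the next 6, and so on down to 3.
That product is 7 × 6 × 5 × 4 × 3 = 2520.

2520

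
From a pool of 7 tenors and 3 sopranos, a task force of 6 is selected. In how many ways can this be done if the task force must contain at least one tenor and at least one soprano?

With no constraint there are C(10,6) = 210 possible selections.
Selections missing a whole group: no tenors → C(3,6) = 0; no sopranos → C(7,6) = 7.
Both groups omitted at once is impossible, so 210 − 7 = 203.

203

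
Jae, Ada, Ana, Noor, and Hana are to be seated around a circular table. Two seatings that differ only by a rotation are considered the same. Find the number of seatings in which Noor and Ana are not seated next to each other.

Without the restriction there are (4)! = 24 seatings.
Seatings with Noor beside Ana: treat them as a block with 2 internal orders, giving 2 × (3)! = 12.
Subtracting, 24 − 12 = 12.

12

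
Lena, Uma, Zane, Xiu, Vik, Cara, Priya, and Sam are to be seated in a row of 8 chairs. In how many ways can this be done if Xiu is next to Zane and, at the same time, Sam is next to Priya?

Treat {Xiu,Zane} as one block (2 orders) and {Sam,Priya} as another (2 orders).
That leaves 6 units to arrange: 2 × 2 × 6! = 4 × 720 = 2880.

2880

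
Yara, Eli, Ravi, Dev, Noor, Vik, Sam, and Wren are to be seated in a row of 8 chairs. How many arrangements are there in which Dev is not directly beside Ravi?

30240

Of the 8! = 40320 arrangements, those with Dev and Ravi adjacent number 2 × 7! = 10080 (treat the pair as a block with 2 internal orders).
Complementary counting: 40320 − 10080 = 30240.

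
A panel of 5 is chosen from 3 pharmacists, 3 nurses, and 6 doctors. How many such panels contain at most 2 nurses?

756

Split by how many nurses are chosen (0 through 2).
Sum: C(3,0)·C(9,5) + C(3,1)·C(9,4) + C(3,2)·C(9,3) = 126 + 378 + 252 = 756.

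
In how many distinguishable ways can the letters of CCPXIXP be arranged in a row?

630

The 7 letters of CCPXIXP have repeats: C appearing twice, P appearing twice, and X appearing twice.
Dividing 7! = 5040 by 2!·2!·2! = 8 for the repeated letters gives 630.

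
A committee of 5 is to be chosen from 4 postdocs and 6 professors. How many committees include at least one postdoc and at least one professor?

Total 5-person selections from all 10: C(10,5) = 252.
Subtract selections that omit an entire group: no postdocs → C(6,5) = 6; no professors → C(4,5) = 0.
Both groups omitted at once is impossible, so 252 − 6 = 246.

246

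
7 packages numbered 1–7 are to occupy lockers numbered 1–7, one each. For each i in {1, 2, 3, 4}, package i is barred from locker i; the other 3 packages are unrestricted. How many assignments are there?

Let Aᵢ (for 1 ≤ i ≤ 4) be the placements that put package i in its forbidden locker. Any j of these fix j positions, leaving (7−j)! ways to fill the rest, and there are C(4,j) ways to pick which j.
By inclusion–exclusion, the number of valid placements is Σ_{j=0}^{4} (−1)^j C(4,j)·(7−j)!.
Computing: 5040 − 2880 + 720 − 96 + 6 = 2790.

2790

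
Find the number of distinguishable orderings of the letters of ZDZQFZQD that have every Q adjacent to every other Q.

Treat the 2 copies of Q as a single block. The multiset to arrange is then {QQ, D, D, F, Z, Z, Z}, 7 items in all.
That gives (7)!/(3!·2!) = 420 arrangements.

420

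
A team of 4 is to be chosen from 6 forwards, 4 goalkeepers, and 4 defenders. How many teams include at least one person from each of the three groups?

528

With no constraint there are C(14,4) = 1001 possible selections.
Subtract selections that omit an entire group: no forwards → C(8,4) = 70; no goalkeepers → C(10,4) = 210; no defenders → C(10,4) = 210.
Add back selections omitting two groups (i.e. drawn from a single group): C(6,4) + C(4,4) + C(4,4) = 17.
By inclusion–exclusion: 1001 − 490 + 17 = 528.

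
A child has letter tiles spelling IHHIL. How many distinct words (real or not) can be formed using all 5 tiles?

Letter multiplicities in IHHIL: H×2, I×2, L×1.
Dividing 5! = 120 by 2!·2! = 4 for the repeated letters gives 30.

30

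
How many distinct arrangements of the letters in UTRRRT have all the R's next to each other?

Treat the 3 copies of R as a single block. The multiset to arrange is then {RRR, T, T, U}, 4 items in all.
That gives (4)!/(2!) = 12 arrangements.

12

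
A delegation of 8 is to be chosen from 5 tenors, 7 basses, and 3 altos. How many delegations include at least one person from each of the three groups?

5894

Unrestricted: C(15,8) = 6435 ways to pick any 8 of the 15.
Selections missing a whole group: no tenors → C(10,8) = 45; no basses → C(8,8) = 1; no altos → C(12,8) = 495.
Add back selections omitting two groups (i.e. drawn from a single group): C(5,8) + C(7,8) + C(3,8) = 0.
By inclusion–exclusion: 6435 − 541 + 0 = 5894.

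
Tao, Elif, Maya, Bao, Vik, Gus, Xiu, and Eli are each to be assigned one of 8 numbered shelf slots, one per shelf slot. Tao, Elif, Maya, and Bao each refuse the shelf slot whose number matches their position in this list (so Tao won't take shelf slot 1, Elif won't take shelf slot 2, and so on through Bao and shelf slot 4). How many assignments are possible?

Let Aᵢ (for 1 ≤ i ≤ 4) be the placements that put person i in their forbidden shelf slot. Any j of these fix j positions, leaving (8−j)! ways to fill the rest, and there are C(4,j) ways to pick which j.
By inclusion–exclusion, the number of valid placements is Σ_{j=0}^{4} (−1)^j C(4,j)·(8−j)!.
Computing: 40320 − 20160 + 4320 − 480 + 24 = 24024.

24024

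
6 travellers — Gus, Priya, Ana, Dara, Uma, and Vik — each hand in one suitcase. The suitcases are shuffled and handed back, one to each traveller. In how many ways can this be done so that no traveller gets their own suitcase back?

Let Aᵢ be the assignments in which traveller i gets their own suitcase. We want the size of the complement of A₁∪…∪A_6.
By inclusion–exclusion this is Σ_{j=0}^{6} (−1)^j C(6,j)·(6−j)!.
Computing: 720 − 720 + 360 − 120 + 30 − 6 + 1 = 265.

265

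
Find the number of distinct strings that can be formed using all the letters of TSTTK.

Letter multiplicities in TSTTK: K×1, S×1, T×3.
So there are 5! / (3!) = 20 distinguishable arrangements.

20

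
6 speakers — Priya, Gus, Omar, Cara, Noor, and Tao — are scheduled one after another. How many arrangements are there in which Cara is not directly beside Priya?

480

There are 6! = 720 arrangements in all. If Cara and Priya are adjacent, merging them into one block gives 2·(5)! = 240 arrangements.
Complementary counting: 720 − 240 = 480.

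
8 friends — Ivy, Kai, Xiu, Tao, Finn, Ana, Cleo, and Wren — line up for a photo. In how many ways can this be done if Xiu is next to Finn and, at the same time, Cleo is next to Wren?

2880

Treat {Xiu,Finn} as one block (2 orders) and {Cleo,Wren} as another (2 orders).
That leaves 6 units to arrange: 2 × 2 × 6! = 4 × 720 = 2880.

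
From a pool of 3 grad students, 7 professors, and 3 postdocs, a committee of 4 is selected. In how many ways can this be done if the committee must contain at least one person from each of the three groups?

With no constraint there are C(13,4) = 715 possible selections.
Subtract selections that omit an entire group: no grad students → C(10,4) = 210; no professors → C(6,4) = 15; no postdocs → C(10,4) = 210.
Add back selections omitting two groups (i.e. drawn from a single group): C(3,4) + C(7,4) + C(3,4) = 35.
By inclusion–exclusion: 715 − 435 + 35 = 315.

315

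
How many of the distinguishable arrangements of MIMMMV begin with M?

With the first slot taken by M, it remains to arrange the other 5 letters (IMMMV).
Those 5 letters have M appearing 3 times, giving (5)!/(3!) = 20.

20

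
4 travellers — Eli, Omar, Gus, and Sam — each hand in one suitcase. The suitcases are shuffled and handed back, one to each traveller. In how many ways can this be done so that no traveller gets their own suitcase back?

9

Let Aᵢ be the assignments in which traveller i gets their own suitcase. We want the size of the complement of A₁∪…∪A_4.
By inclusion–exclusion this is Σ_{j=0}^{4} (−1)^j C(4,j)·(4−j)!.
Computing: 24 − 24 + 12 − 4 + 1 = 9.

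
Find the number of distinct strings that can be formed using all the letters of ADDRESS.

1260

ADDRESS has 7 letters with D appearing twice and S appearing twice.
Dividing 7! = 5040 by 2!·2! = 4 for the repeated letters gives 1260.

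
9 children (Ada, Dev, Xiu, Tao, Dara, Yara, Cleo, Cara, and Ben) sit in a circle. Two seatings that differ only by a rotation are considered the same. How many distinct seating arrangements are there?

40320

Seat Ada anywhere (absorbing the rotational symmetry), then permute the other 8: (8)! = 40320.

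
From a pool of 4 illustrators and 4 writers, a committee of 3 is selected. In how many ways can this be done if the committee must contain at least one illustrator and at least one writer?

48

Unrestricted: C(8,3) = 56 ways to pick any 3 of the 8.
Selections missing a whole group: no illustrators → C(4,3) = 4; no writers → C(4,3) = 4.
Both groups omitted at once is impossible, so 56 − 8 = 48.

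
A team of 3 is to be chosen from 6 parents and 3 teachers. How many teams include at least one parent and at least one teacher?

With no constraint there are C(9,3) = 84 possible selections.
Selections missing a whole group: no parents → C(3,3) = 1; no teachers → C(6,3) = 20.
Both groups omitted at once is impossible, so 84 − 21 = 63.

63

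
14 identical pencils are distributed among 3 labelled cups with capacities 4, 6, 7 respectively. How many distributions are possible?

By stars and bars, unrestricted non-negative solutions to x_1+…+x_3 = 14 number C(14+2,2) = 120.
Subtract solutions that violate a single cap (substitute x_i' = x_i − (cap_i+1)): x_1 ≥ 5 gives C(11,2) = 55; x_2 ≥ 7 gives C(9,2) = 36; x_3 ≥ 8 gives C(8,2) = 28. Together 119.
Add back pairs where two caps are both exceeded: 6 + 3 + 0 = 9.
By inclusion–exclusion the count is 120 − 119 + 9 = 10.

10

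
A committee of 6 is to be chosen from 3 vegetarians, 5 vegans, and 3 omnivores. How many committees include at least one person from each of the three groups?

Unrestricted: C(11,6) = 462 ways to pick any 6 of the 11.
Selections missing a whole group: no vegetarians → C(8,6) = 28; no vegans → C(6,6) = 1; no omnivores → C(8,6) = 28.
Add back selections omitting two groups (i.e. drawn from a single group): C(3,6) + C(5,6) + C(3,6) = 0.
By inclusion–exclusion: 462 − 57 + 0 = 405.

405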